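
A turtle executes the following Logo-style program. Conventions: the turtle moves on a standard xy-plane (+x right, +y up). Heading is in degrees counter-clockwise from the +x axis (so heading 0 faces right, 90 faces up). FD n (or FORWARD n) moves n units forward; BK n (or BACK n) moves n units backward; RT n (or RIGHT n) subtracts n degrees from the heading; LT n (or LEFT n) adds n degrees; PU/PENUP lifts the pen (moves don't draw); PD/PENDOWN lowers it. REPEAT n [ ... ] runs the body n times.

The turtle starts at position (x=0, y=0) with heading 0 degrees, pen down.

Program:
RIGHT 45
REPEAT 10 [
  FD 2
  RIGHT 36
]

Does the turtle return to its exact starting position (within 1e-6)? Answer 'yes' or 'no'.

Executing turtle program step by step:
Start: pos=(0,0), heading=0, pen down
RT 45: heading 0 -> 315
REPEAT 10 [
  -- iteration 1/10 --
  FD 2: (0,0) -> (1.414,-1.414) [heading=315, draw]
  RT 36: heading 315 -> 279
  -- iteration 2/10 --
  FD 2: (1.414,-1.414) -> (1.727,-3.39) [heading=279, draw]
  RT 36: heading 279 -> 243
  -- iteration 3/10 --
  FD 2: (1.727,-3.39) -> (0.819,-5.172) [heading=243, draw]
  RT 36: heading 243 -> 207
  -- iteration 4/10 --
  FD 2: (0.819,-5.172) -> (-0.963,-6.08) [heading=207, draw]
  RT 36: heading 207 -> 171
  -- iteration 5/10 --
  FD 2: (-0.963,-6.08) -> (-2.938,-5.767) [heading=171, draw]
  RT 36: heading 171 -> 135
  -- iteration 6/10 --
  FD 2: (-2.938,-5.767) -> (-4.353,-4.353) [heading=135, draw]
  RT 36: heading 135 -> 99
  -- iteration 7/10 --
  FD 2: (-4.353,-4.353) -> (-4.665,-2.377) [heading=99, draw]
  RT 36: heading 99 -> 63
  -- iteration 8/10 --
  FD 2: (-4.665,-2.377) -> (-3.757,-0.595) [heading=63, draw]
  RT 36: heading 63 -> 27
  -- iteration 9/10 --
  FD 2: (-3.757,-0.595) -> (-1.975,0.313) [heading=27, draw]
  RT 36: heading 27 -> 351
  -- iteration 10/10 --
  FD 2: (-1.975,0.313) -> (0,0) [heading=351, draw]
  RT 36: heading 351 -> 315
]
Final: pos=(0,0), heading=315, 10 segment(s) drawn

Start position: (0, 0)
Final position: (0, 0)
Distance = 0; < 1e-6 -> CLOSED

Answer: yes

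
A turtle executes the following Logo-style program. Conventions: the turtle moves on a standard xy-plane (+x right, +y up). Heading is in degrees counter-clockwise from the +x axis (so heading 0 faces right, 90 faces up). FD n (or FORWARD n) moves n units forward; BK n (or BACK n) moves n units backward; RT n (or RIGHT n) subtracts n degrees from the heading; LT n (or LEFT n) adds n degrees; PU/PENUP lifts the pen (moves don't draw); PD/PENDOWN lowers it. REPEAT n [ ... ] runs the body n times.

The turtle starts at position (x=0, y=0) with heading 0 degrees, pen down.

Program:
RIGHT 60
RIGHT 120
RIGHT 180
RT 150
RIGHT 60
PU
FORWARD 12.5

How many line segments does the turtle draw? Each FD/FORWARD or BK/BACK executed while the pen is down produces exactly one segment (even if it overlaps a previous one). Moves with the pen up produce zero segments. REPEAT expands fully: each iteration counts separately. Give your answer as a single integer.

Answer: 0

Derivation:
Executing turtle program step by step:
Start: pos=(0,0), heading=0, pen down
RT 60: heading 0 -> 300
RT 120: heading 300 -> 180
RT 180: heading 180 -> 0
RT 150: heading 0 -> 210
RT 60: heading 210 -> 150
PU: pen up
FD 12.5: (0,0) -> (-10.825,6.25) [heading=150, move]
Final: pos=(-10.825,6.25), heading=150, 0 segment(s) drawn
Segments drawn: 0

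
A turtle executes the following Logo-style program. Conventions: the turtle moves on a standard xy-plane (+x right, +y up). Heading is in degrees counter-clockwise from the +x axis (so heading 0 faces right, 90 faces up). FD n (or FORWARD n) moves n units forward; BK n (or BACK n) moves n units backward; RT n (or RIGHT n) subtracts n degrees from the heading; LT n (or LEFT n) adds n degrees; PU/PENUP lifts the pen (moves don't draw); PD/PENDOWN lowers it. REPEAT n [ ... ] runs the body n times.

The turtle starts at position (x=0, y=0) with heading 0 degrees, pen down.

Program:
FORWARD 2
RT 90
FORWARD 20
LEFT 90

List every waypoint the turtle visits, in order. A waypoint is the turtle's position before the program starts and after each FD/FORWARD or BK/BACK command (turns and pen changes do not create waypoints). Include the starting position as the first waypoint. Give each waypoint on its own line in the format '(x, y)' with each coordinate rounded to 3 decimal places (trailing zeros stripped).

Executing turtle program step by step:
Start: pos=(0,0), heading=0, pen down
FD 2: (0,0) -> (2,0) [heading=0, draw]
RT 90: heading 0 -> 270
FD 20: (2,0) -> (2,-20) [heading=270, draw]
LT 90: heading 270 -> 0
Final: pos=(2,-20), heading=0, 2 segment(s) drawn
Waypoints (3 total):
(0, 0)
(2, 0)
(2, -20)

Answer: (0, 0)
(2, 0)
(2, -20)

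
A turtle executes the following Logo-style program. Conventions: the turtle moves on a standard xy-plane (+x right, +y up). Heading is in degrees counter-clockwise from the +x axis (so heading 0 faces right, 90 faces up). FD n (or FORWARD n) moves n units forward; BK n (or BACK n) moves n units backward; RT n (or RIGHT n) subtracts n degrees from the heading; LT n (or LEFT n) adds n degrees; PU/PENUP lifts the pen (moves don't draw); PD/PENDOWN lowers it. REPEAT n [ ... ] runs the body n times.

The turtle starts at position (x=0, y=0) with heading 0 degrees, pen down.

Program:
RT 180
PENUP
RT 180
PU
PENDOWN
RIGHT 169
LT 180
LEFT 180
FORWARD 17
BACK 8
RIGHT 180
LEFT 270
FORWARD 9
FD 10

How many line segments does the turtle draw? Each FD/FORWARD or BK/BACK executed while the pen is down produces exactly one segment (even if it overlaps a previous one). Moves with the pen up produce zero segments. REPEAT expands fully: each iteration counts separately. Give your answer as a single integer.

Executing turtle program step by step:
Start: pos=(0,0), heading=0, pen down
RT 180: heading 0 -> 180
PU: pen up
RT 180: heading 180 -> 0
PU: pen up
PD: pen down
RT 169: heading 0 -> 191
LT 180: heading 191 -> 11
LT 180: heading 11 -> 191
FD 17: (0,0) -> (-16.688,-3.244) [heading=191, draw]
BK 8: (-16.688,-3.244) -> (-8.835,-1.717) [heading=191, draw]
RT 180: heading 191 -> 11
LT 270: heading 11 -> 281
FD 9: (-8.835,-1.717) -> (-7.117,-10.552) [heading=281, draw]
FD 10: (-7.117,-10.552) -> (-5.209,-20.368) [heading=281, draw]
Final: pos=(-5.209,-20.368), heading=281, 4 segment(s) drawn
Segments drawn: 4

Answer: 4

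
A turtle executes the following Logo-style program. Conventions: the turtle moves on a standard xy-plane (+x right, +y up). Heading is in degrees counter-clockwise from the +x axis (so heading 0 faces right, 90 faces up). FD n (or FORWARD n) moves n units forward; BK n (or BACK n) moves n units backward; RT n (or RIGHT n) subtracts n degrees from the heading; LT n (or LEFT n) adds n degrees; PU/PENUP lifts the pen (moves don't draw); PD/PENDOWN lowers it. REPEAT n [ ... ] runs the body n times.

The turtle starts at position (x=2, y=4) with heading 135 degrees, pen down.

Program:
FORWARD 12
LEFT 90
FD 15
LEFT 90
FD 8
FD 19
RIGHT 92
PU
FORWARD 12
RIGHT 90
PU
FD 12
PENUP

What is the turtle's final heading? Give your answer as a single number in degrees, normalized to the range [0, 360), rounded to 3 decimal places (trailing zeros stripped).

Answer: 133

Derivation:
Executing turtle program step by step:
Start: pos=(2,4), heading=135, pen down
FD 12: (2,4) -> (-6.485,12.485) [heading=135, draw]
LT 90: heading 135 -> 225
FD 15: (-6.485,12.485) -> (-17.092,1.879) [heading=225, draw]
LT 90: heading 225 -> 315
FD 8: (-17.092,1.879) -> (-11.435,-3.778) [heading=315, draw]
FD 19: (-11.435,-3.778) -> (2,-17.213) [heading=315, draw]
RT 92: heading 315 -> 223
PU: pen up
FD 12: (2,-17.213) -> (-6.776,-25.397) [heading=223, move]
RT 90: heading 223 -> 133
PU: pen up
FD 12: (-6.776,-25.397) -> (-14.96,-16.621) [heading=133, move]
PU: pen up
Final: pos=(-14.96,-16.621), heading=133, 4 segment(s) drawn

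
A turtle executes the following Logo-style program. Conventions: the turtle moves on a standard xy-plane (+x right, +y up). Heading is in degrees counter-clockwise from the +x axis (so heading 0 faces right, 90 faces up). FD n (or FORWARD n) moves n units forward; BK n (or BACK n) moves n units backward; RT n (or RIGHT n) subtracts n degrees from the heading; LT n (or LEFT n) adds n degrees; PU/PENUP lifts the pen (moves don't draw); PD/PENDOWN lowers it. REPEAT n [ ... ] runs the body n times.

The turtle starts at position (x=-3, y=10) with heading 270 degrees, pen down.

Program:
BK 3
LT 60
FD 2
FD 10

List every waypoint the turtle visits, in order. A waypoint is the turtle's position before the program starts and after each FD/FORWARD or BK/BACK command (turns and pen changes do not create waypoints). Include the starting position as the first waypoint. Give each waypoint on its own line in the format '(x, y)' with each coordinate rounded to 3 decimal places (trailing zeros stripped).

Executing turtle program step by step:
Start: pos=(-3,10), heading=270, pen down
BK 3: (-3,10) -> (-3,13) [heading=270, draw]
LT 60: heading 270 -> 330
FD 2: (-3,13) -> (-1.268,12) [heading=330, draw]
FD 10: (-1.268,12) -> (7.392,7) [heading=330, draw]
Final: pos=(7.392,7), heading=330, 3 segment(s) drawn
Waypoints (4 total):
(-3, 10)
(-3, 13)
(-1.268, 12)
(7.392, 7)

Answer: (-3, 10)
(-3, 13)
(-1.268, 12)
(7.392, 7)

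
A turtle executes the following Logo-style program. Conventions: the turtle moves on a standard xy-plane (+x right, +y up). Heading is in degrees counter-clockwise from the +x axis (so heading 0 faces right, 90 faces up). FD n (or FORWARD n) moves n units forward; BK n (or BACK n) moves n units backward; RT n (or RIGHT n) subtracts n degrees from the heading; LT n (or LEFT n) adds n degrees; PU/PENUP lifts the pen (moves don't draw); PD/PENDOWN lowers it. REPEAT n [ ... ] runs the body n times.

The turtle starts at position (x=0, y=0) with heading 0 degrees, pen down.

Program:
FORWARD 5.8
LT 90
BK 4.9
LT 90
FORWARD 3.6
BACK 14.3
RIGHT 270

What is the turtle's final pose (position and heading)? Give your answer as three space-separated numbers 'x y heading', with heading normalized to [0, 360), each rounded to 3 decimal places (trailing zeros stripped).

Answer: 16.5 -4.9 270

Derivation:
Executing turtle program step by step:
Start: pos=(0,0), heading=0, pen down
FD 5.8: (0,0) -> (5.8,0) [heading=0, draw]
LT 90: heading 0 -> 90
BK 4.9: (5.8,0) -> (5.8,-4.9) [heading=90, draw]
LT 90: heading 90 -> 180
FD 3.6: (5.8,-4.9) -> (2.2,-4.9) [heading=180, draw]
BK 14.3: (2.2,-4.9) -> (16.5,-4.9) [heading=180, draw]
RT 270: heading 180 -> 270
Final: pos=(16.5,-4.9), heading=270, 4 segment(s) drawn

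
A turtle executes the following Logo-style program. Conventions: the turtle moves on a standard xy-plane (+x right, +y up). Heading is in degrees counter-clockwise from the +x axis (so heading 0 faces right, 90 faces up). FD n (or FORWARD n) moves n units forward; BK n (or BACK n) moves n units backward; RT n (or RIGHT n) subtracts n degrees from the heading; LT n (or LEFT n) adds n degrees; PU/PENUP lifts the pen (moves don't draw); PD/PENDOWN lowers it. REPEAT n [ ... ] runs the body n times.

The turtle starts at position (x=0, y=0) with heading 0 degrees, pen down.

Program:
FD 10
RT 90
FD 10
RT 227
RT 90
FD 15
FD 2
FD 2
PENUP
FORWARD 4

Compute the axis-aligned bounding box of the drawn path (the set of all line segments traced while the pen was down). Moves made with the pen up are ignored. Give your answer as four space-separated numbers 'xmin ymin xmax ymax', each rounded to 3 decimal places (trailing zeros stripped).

Executing turtle program step by step:
Start: pos=(0,0), heading=0, pen down
FD 10: (0,0) -> (10,0) [heading=0, draw]
RT 90: heading 0 -> 270
FD 10: (10,0) -> (10,-10) [heading=270, draw]
RT 227: heading 270 -> 43
RT 90: heading 43 -> 313
FD 15: (10,-10) -> (20.23,-20.97) [heading=313, draw]
FD 2: (20.23,-20.97) -> (21.594,-22.433) [heading=313, draw]
FD 2: (21.594,-22.433) -> (22.958,-23.896) [heading=313, draw]
PU: pen up
FD 4: (22.958,-23.896) -> (25.686,-26.821) [heading=313, move]
Final: pos=(25.686,-26.821), heading=313, 5 segment(s) drawn

Segment endpoints: x in {0, 10, 20.23, 21.594, 22.958}, y in {-23.896, -22.433, -20.97, -10, 0}
xmin=0, ymin=-23.896, xmax=22.958, ymax=0

Answer: 0 -23.896 22.958 0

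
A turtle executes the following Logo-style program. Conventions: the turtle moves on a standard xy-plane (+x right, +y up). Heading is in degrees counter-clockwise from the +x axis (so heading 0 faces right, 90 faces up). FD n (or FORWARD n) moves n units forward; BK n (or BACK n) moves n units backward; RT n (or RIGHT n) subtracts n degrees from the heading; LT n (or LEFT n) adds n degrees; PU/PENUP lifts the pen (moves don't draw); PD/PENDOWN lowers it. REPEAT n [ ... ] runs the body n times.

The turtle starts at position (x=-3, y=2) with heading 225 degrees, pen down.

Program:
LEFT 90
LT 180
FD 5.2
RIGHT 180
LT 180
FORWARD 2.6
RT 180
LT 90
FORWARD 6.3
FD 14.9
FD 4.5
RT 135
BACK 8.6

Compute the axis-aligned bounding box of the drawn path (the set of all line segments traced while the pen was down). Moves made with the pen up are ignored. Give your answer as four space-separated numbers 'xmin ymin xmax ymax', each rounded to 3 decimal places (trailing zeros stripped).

Answer: -8.515 2 9.657 34.288

Derivation:
Executing turtle program step by step:
Start: pos=(-3,2), heading=225, pen down
LT 90: heading 225 -> 315
LT 180: heading 315 -> 135
FD 5.2: (-3,2) -> (-6.677,5.677) [heading=135, draw]
RT 180: heading 135 -> 315
LT 180: heading 315 -> 135
FD 2.6: (-6.677,5.677) -> (-8.515,7.515) [heading=135, draw]
RT 180: heading 135 -> 315
LT 90: heading 315 -> 45
FD 6.3: (-8.515,7.515) -> (-4.061,11.97) [heading=45, draw]
FD 14.9: (-4.061,11.97) -> (6.475,22.506) [heading=45, draw]
FD 4.5: (6.475,22.506) -> (9.657,25.688) [heading=45, draw]
RT 135: heading 45 -> 270
BK 8.6: (9.657,25.688) -> (9.657,34.288) [heading=270, draw]
Final: pos=(9.657,34.288), heading=270, 6 segment(s) drawn

Segment endpoints: x in {-8.515, -6.677, -4.061, -3, 6.475, 9.657, 9.657}, y in {2, 5.677, 7.515, 11.97, 22.506, 25.688, 34.288}
xmin=-8.515, ymin=2, xmax=9.657, ymax=34.288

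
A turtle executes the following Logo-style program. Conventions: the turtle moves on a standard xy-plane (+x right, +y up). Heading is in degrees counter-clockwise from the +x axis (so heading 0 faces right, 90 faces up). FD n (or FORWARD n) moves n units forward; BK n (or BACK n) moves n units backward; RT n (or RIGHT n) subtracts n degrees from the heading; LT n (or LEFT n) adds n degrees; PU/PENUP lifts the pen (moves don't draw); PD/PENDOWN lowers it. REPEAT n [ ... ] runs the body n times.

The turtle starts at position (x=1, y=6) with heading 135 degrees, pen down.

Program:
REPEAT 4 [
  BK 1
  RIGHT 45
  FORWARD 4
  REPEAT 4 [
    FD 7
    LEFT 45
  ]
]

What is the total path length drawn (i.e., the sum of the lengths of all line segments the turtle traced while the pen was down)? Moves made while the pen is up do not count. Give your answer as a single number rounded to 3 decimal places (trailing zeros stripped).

Executing turtle program step by step:
Start: pos=(1,6), heading=135, pen down
REPEAT 4 [
  -- iteration 1/4 --
  BK 1: (1,6) -> (1.707,5.293) [heading=135, draw]
  RT 45: heading 135 -> 90
  FD 4: (1.707,5.293) -> (1.707,9.293) [heading=90, draw]
  REPEAT 4 [
    -- iteration 1/4 --
    FD 7: (1.707,9.293) -> (1.707,16.293) [heading=90, draw]
    LT 45: heading 90 -> 135
    -- iteration 2/4 --
    FD 7: (1.707,16.293) -> (-3.243,21.243) [heading=135, draw]
    LT 45: heading 135 -> 180
    -- iteration 3/4 --
    FD 7: (-3.243,21.243) -> (-10.243,21.243) [heading=180, draw]
    LT 45: heading 180 -> 225
    -- iteration 4/4 --
    FD 7: (-10.243,21.243) -> (-15.192,16.293) [heading=225, draw]
    LT 45: heading 225 -> 270
  ]
  -- iteration 2/4 --
  BK 1: (-15.192,16.293) -> (-15.192,17.293) [heading=270, draw]
  RT 45: heading 270 -> 225
  FD 4: (-15.192,17.293) -> (-18.021,14.464) [heading=225, draw]
  REPEAT 4 [
    -- iteration 1/4 --
    FD 7: (-18.021,14.464) -> (-22.971,9.515) [heading=225, draw]
    LT 45: heading 225 -> 270
    -- iteration 2/4 --
    FD 7: (-22.971,9.515) -> (-22.971,2.515) [heading=270, draw]
    LT 45: heading 270 -> 315
    -- iteration 3/4 --
    FD 7: (-22.971,2.515) -> (-18.021,-2.435) [heading=315, draw]
    LT 45: heading 315 -> 0
    -- iteration 4/4 --
    FD 7: (-18.021,-2.435) -> (-11.021,-2.435) [heading=0, draw]
    LT 45: heading 0 -> 45
  ]
  -- iteration 3/4 --
  BK 1: (-11.021,-2.435) -> (-11.728,-3.142) [heading=45, draw]
  RT 45: heading 45 -> 0
  FD 4: (-11.728,-3.142) -> (-7.728,-3.142) [heading=0, draw]
  REPEAT 4 [
    -- iteration 1/4 --
    FD 7: (-7.728,-3.142) -> (-0.728,-3.142) [heading=0, draw]
    LT 45: heading 0 -> 45
    -- iteration 2/4 --
    FD 7: (-0.728,-3.142) -> (4.222,1.808) [heading=45, draw]
    LT 45: heading 45 -> 90
    -- iteration 3/4 --
    FD 7: (4.222,1.808) -> (4.222,8.808) [heading=90, draw]
    LT 45: heading 90 -> 135
    -- iteration 4/4 --
    FD 7: (4.222,8.808) -> (-0.728,13.757) [heading=135, draw]
    LT 45: heading 135 -> 180
  ]
  -- iteration 4/4 --
  BK 1: (-0.728,13.757) -> (0.272,13.757) [heading=180, draw]
  RT 45: heading 180 -> 135
  FD 4: (0.272,13.757) -> (-2.556,16.586) [heading=135, draw]
  REPEAT 4 [
    -- iteration 1/4 --
    FD 7: (-2.556,16.586) -> (-7.506,21.536) [heading=135, draw]
    LT 45: heading 135 -> 180
    -- iteration 2/4 --
    FD 7: (-7.506,21.536) -> (-14.506,21.536) [heading=180, draw]
    LT 45: heading 180 -> 225
    -- iteration 3/4 --
    FD 7: (-14.506,21.536) -> (-19.456,16.586) [heading=225, draw]
    LT 45: heading 225 -> 270
    -- iteration 4/4 --
    FD 7: (-19.456,16.586) -> (-19.456,9.586) [heading=270, draw]
    LT 45: heading 270 -> 315
  ]
]
Final: pos=(-19.456,9.586), heading=315, 24 segment(s) drawn

Segment lengths:
  seg 1: (1,6) -> (1.707,5.293), length = 1
  seg 2: (1.707,5.293) -> (1.707,9.293), length = 4
  seg 3: (1.707,9.293) -> (1.707,16.293), length = 7
  seg 4: (1.707,16.293) -> (-3.243,21.243), length = 7
  seg 5: (-3.243,21.243) -> (-10.243,21.243), length = 7
  seg 6: (-10.243,21.243) -> (-15.192,16.293), length = 7
  seg 7: (-15.192,16.293) -> (-15.192,17.293), length = 1
  seg 8: (-15.192,17.293) -> (-18.021,14.464), length = 4
  seg 9: (-18.021,14.464) -> (-22.971,9.515), length = 7
  seg 10: (-22.971,9.515) -> (-22.971,2.515), length = 7
  seg 11: (-22.971,2.515) -> (-18.021,-2.435), length = 7
  seg 12: (-18.021,-2.435) -> (-11.021,-2.435), length = 7
  seg 13: (-11.021,-2.435) -> (-11.728,-3.142), length = 1
  seg 14: (-11.728,-3.142) -> (-7.728,-3.142), length = 4
  seg 15: (-7.728,-3.142) -> (-0.728,-3.142), length = 7
  seg 16: (-0.728,-3.142) -> (4.222,1.808), length = 7
  seg 17: (4.222,1.808) -> (4.222,8.808), length = 7
  seg 18: (4.222,8.808) -> (-0.728,13.757), length = 7
  seg 19: (-0.728,13.757) -> (0.272,13.757), length = 1
  seg 20: (0.272,13.757) -> (-2.556,16.586), length = 4
  seg 21: (-2.556,16.586) -> (-7.506,21.536), length = 7
  seg 22: (-7.506,21.536) -> (-14.506,21.536), length = 7
  seg 23: (-14.506,21.536) -> (-19.456,16.586), length = 7
  seg 24: (-19.456,16.586) -> (-19.456,9.586), length = 7
Total = 132

Answer: 132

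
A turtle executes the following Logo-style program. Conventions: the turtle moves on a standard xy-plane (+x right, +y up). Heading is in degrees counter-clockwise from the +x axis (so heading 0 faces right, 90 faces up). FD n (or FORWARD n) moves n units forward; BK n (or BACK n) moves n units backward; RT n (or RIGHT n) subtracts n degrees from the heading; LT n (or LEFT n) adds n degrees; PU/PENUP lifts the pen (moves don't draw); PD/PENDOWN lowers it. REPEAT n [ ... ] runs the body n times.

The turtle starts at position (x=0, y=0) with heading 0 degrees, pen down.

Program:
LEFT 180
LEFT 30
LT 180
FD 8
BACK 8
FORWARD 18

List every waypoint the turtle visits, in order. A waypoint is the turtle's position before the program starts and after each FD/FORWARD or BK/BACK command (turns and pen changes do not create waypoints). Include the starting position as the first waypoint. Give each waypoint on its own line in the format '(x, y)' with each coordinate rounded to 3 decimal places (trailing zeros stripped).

Answer: (0, 0)
(6.928, 4)
(0, 0)
(15.588, 9)

Derivation:
Executing turtle program step by step:
Start: pos=(0,0), heading=0, pen down
LT 180: heading 0 -> 180
LT 30: heading 180 -> 210
LT 180: heading 210 -> 30
FD 8: (0,0) -> (6.928,4) [heading=30, draw]
BK 8: (6.928,4) -> (0,0) [heading=30, draw]
FD 18: (0,0) -> (15.588,9) [heading=30, draw]
Final: pos=(15.588,9), heading=30, 3 segment(s) drawn
Waypoints (4 total):
(0, 0)
(6.928, 4)
(0, 0)
(15.588, 9)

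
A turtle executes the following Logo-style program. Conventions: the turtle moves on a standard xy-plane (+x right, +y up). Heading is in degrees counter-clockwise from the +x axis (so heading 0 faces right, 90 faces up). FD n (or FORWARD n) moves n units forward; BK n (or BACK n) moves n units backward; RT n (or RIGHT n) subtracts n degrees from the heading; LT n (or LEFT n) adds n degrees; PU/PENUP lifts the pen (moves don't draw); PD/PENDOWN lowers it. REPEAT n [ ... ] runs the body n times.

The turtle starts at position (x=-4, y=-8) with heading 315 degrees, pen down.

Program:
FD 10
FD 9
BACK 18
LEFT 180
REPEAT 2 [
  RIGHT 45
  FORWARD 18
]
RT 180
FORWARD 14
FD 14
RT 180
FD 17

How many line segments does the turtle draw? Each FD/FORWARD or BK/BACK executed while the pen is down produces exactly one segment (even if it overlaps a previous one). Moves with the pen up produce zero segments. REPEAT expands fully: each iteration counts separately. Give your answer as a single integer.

Answer: 8

Derivation:
Executing turtle program step by step:
Start: pos=(-4,-8), heading=315, pen down
FD 10: (-4,-8) -> (3.071,-15.071) [heading=315, draw]
FD 9: (3.071,-15.071) -> (9.435,-21.435) [heading=315, draw]
BK 18: (9.435,-21.435) -> (-3.293,-8.707) [heading=315, draw]
LT 180: heading 315 -> 135
REPEAT 2 [
  -- iteration 1/2 --
  RT 45: heading 135 -> 90
  FD 18: (-3.293,-8.707) -> (-3.293,9.293) [heading=90, draw]
  -- iteration 2/2 --
  RT 45: heading 90 -> 45
  FD 18: (-3.293,9.293) -> (9.435,22.021) [heading=45, draw]
]
RT 180: heading 45 -> 225
FD 14: (9.435,22.021) -> (-0.464,12.121) [heading=225, draw]
FD 14: (-0.464,12.121) -> (-10.364,2.222) [heading=225, draw]
RT 180: heading 225 -> 45
FD 17: (-10.364,2.222) -> (1.657,14.243) [heading=45, draw]
Final: pos=(1.657,14.243), heading=45, 8 segment(s) drawn
Segments drawn: 8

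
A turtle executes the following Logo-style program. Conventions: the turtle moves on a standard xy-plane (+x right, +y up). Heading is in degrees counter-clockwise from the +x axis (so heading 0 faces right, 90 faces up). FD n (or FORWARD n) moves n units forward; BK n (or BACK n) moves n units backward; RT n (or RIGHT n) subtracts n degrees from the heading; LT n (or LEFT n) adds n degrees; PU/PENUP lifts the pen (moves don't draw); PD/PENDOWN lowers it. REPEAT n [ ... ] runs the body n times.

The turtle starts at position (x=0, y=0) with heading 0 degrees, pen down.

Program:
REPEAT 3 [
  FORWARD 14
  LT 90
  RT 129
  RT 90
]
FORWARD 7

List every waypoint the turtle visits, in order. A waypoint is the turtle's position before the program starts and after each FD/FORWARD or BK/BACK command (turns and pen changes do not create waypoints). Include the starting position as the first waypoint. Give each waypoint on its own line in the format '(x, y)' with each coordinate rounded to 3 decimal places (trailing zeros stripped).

Executing turtle program step by step:
Start: pos=(0,0), heading=0, pen down
REPEAT 3 [
  -- iteration 1/3 --
  FD 14: (0,0) -> (14,0) [heading=0, draw]
  LT 90: heading 0 -> 90
  RT 129: heading 90 -> 321
  RT 90: heading 321 -> 231
  -- iteration 2/3 --
  FD 14: (14,0) -> (5.19,-10.88) [heading=231, draw]
  LT 90: heading 231 -> 321
  RT 129: heading 321 -> 192
  RT 90: heading 192 -> 102
  -- iteration 3/3 --
  FD 14: (5.19,-10.88) -> (2.279,2.814) [heading=102, draw]
  LT 90: heading 102 -> 192
  RT 129: heading 192 -> 63
  RT 90: heading 63 -> 333
]
FD 7: (2.279,2.814) -> (8.516,-0.364) [heading=333, draw]
Final: pos=(8.516,-0.364), heading=333, 4 segment(s) drawn
Waypoints (5 total):
(0, 0)
(14, 0)
(5.19, -10.88)
(2.279, 2.814)
(8.516, -0.364)

Answer: (0, 0)
(14, 0)
(5.19, -10.88)
(2.279, 2.814)
(8.516, -0.364)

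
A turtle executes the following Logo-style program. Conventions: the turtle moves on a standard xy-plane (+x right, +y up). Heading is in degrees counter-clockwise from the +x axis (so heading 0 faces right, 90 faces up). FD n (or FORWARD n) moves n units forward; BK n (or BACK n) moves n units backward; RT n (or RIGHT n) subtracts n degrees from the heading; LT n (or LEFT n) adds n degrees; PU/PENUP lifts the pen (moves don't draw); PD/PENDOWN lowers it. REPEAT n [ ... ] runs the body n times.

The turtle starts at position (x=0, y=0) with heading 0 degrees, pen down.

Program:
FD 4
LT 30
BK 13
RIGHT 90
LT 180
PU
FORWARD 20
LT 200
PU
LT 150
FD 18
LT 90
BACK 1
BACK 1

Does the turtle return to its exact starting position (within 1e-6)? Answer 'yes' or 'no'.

Answer: no

Derivation:
Executing turtle program step by step:
Start: pos=(0,0), heading=0, pen down
FD 4: (0,0) -> (4,0) [heading=0, draw]
LT 30: heading 0 -> 30
BK 13: (4,0) -> (-7.258,-6.5) [heading=30, draw]
RT 90: heading 30 -> 300
LT 180: heading 300 -> 120
PU: pen up
FD 20: (-7.258,-6.5) -> (-17.258,10.821) [heading=120, move]
LT 200: heading 120 -> 320
PU: pen up
LT 150: heading 320 -> 110
FD 18: (-17.258,10.821) -> (-23.415,27.735) [heading=110, move]
LT 90: heading 110 -> 200
BK 1: (-23.415,27.735) -> (-22.475,28.077) [heading=200, move]
BK 1: (-22.475,28.077) -> (-21.535,28.419) [heading=200, move]
Final: pos=(-21.535,28.419), heading=200, 2 segment(s) drawn

Start position: (0, 0)
Final position: (-21.535, 28.419)
Distance = 35.657; >= 1e-6 -> NOT closed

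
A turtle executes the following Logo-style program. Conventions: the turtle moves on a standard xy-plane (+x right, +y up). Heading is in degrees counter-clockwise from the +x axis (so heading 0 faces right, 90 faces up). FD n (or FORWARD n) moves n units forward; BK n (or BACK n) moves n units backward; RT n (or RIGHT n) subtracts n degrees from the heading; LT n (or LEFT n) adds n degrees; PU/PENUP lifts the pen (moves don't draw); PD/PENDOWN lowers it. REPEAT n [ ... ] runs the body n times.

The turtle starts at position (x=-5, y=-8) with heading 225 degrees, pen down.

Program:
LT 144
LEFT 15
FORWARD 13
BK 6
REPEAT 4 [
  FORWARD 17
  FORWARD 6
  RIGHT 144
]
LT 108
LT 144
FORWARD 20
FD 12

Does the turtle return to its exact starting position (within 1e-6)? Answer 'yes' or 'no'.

Executing turtle program step by step:
Start: pos=(-5,-8), heading=225, pen down
LT 144: heading 225 -> 9
LT 15: heading 9 -> 24
FD 13: (-5,-8) -> (6.876,-2.712) [heading=24, draw]
BK 6: (6.876,-2.712) -> (1.395,-5.153) [heading=24, draw]
REPEAT 4 [
  -- iteration 1/4 --
  FD 17: (1.395,-5.153) -> (16.925,1.762) [heading=24, draw]
  FD 6: (16.925,1.762) -> (22.406,4.202) [heading=24, draw]
  RT 144: heading 24 -> 240
  -- iteration 2/4 --
  FD 17: (22.406,4.202) -> (13.906,-10.52) [heading=240, draw]
  FD 6: (13.906,-10.52) -> (10.906,-15.716) [heading=240, draw]
  RT 144: heading 240 -> 96
  -- iteration 3/4 --
  FD 17: (10.906,-15.716) -> (9.129,1.19) [heading=96, draw]
  FD 6: (9.129,1.19) -> (8.502,7.158) [heading=96, draw]
  RT 144: heading 96 -> 312
  -- iteration 4/4 --
  FD 17: (8.502,7.158) -> (19.877,-5.476) [heading=312, draw]
  FD 6: (19.877,-5.476) -> (23.892,-9.935) [heading=312, draw]
  RT 144: heading 312 -> 168
]
LT 108: heading 168 -> 276
LT 144: heading 276 -> 60
FD 20: (23.892,-9.935) -> (33.892,7.386) [heading=60, draw]
FD 12: (33.892,7.386) -> (39.892,17.778) [heading=60, draw]
Final: pos=(39.892,17.778), heading=60, 12 segment(s) drawn

Start position: (-5, -8)
Final position: (39.892, 17.778)
Distance = 51.767; >= 1e-6 -> NOT closed

Answer: no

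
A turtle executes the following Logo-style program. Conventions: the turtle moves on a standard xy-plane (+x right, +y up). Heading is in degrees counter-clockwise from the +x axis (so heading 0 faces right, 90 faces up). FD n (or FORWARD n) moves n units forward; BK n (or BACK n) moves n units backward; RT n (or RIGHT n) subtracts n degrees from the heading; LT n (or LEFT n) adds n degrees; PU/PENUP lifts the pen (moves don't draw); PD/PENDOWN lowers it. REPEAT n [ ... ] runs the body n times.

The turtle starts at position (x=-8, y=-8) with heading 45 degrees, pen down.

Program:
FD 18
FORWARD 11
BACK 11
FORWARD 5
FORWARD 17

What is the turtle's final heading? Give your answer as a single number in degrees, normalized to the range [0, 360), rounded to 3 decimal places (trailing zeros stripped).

Answer: 45

Derivation:
Executing turtle program step by step:
Start: pos=(-8,-8), heading=45, pen down
FD 18: (-8,-8) -> (4.728,4.728) [heading=45, draw]
FD 11: (4.728,4.728) -> (12.506,12.506) [heading=45, draw]
BK 11: (12.506,12.506) -> (4.728,4.728) [heading=45, draw]
FD 5: (4.728,4.728) -> (8.263,8.263) [heading=45, draw]
FD 17: (8.263,8.263) -> (20.284,20.284) [heading=45, draw]
Final: pos=(20.284,20.284), heading=45, 5 segment(s) drawn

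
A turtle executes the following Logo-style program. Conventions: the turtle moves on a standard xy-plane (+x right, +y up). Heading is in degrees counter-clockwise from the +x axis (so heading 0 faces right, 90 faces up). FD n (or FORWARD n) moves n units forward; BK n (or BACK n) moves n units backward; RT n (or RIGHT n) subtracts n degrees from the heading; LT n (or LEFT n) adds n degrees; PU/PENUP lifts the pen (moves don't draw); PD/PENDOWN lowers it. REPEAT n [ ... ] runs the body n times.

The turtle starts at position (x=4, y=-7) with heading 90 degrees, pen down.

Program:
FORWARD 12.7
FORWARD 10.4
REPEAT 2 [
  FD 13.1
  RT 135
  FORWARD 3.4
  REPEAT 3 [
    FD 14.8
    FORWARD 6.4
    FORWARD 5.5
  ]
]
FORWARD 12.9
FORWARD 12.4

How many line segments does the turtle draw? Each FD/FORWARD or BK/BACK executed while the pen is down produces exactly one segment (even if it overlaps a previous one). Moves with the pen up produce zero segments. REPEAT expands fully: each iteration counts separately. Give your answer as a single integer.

Answer: 26

Derivation:
Executing turtle program step by step:
Start: pos=(4,-7), heading=90, pen down
FD 12.7: (4,-7) -> (4,5.7) [heading=90, draw]
FD 10.4: (4,5.7) -> (4,16.1) [heading=90, draw]
REPEAT 2 [
  -- iteration 1/2 --
  FD 13.1: (4,16.1) -> (4,29.2) [heading=90, draw]
  RT 135: heading 90 -> 315
  FD 3.4: (4,29.2) -> (6.404,26.796) [heading=315, draw]
  REPEAT 3 [
    -- iteration 1/3 --
    FD 14.8: (6.404,26.796) -> (16.869,16.331) [heading=315, draw]
    FD 6.4: (16.869,16.331) -> (21.395,11.805) [heading=315, draw]
    FD 5.5: (21.395,11.805) -> (25.284,7.916) [heading=315, draw]
    -- iteration 2/3 --
    FD 14.8: (25.284,7.916) -> (35.749,-2.549) [heading=315, draw]
    FD 6.4: (35.749,-2.549) -> (40.275,-7.075) [heading=315, draw]
    FD 5.5: (40.275,-7.075) -> (44.164,-10.964) [heading=315, draw]
    -- iteration 3/3 --
    FD 14.8: (44.164,-10.964) -> (54.629,-21.429) [heading=315, draw]
    FD 6.4: (54.629,-21.429) -> (59.154,-25.954) [heading=315, draw]
    FD 5.5: (59.154,-25.954) -> (63.043,-29.843) [heading=315, draw]
  ]
  -- iteration 2/2 --
  FD 13.1: (63.043,-29.843) -> (72.307,-39.107) [heading=315, draw]
  RT 135: heading 315 -> 180
  FD 3.4: (72.307,-39.107) -> (68.907,-39.107) [heading=180, draw]
  REPEAT 3 [
    -- iteration 1/3 --
    FD 14.8: (68.907,-39.107) -> (54.107,-39.107) [heading=180, draw]
    FD 6.4: (54.107,-39.107) -> (47.707,-39.107) [heading=180, draw]
    FD 5.5: (47.707,-39.107) -> (42.207,-39.107) [heading=180, draw]
    -- iteration 2/3 --
    FD 14.8: (42.207,-39.107) -> (27.407,-39.107) [heading=180, draw]
    FD 6.4: (27.407,-39.107) -> (21.007,-39.107) [heading=180, draw]
    FD 5.5: (21.007,-39.107) -> (15.507,-39.107) [heading=180, draw]
    -- iteration 3/3 --
    FD 14.8: (15.507,-39.107) -> (0.707,-39.107) [heading=180, draw]
    FD 6.4: (0.707,-39.107) -> (-5.693,-39.107) [heading=180, draw]
    FD 5.5: (-5.693,-39.107) -> (-11.193,-39.107) [heading=180, draw]
  ]
]
FD 12.9: (-11.193,-39.107) -> (-24.093,-39.107) [heading=180, draw]
FD 12.4: (-24.093,-39.107) -> (-36.493,-39.107) [heading=180, draw]
Final: pos=(-36.493,-39.107), heading=180, 26 segment(s) drawn
Segments drawn: 26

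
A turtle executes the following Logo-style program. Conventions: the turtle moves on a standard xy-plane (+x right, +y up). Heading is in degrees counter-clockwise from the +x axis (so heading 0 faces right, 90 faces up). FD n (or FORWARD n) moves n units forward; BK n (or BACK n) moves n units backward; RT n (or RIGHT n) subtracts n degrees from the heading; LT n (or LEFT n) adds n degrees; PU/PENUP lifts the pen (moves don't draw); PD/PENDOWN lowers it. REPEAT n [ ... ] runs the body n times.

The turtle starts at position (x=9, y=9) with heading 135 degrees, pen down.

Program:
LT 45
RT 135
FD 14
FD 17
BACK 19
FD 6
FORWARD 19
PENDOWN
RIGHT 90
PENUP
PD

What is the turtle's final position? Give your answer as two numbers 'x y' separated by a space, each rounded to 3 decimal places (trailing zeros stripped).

Answer: 35.163 35.163

Derivation:
Executing turtle program step by step:
Start: pos=(9,9), heading=135, pen down
LT 45: heading 135 -> 180
RT 135: heading 180 -> 45
FD 14: (9,9) -> (18.899,18.899) [heading=45, draw]
FD 17: (18.899,18.899) -> (30.92,30.92) [heading=45, draw]
BK 19: (30.92,30.92) -> (17.485,17.485) [heading=45, draw]
FD 6: (17.485,17.485) -> (21.728,21.728) [heading=45, draw]
FD 19: (21.728,21.728) -> (35.163,35.163) [heading=45, draw]
PD: pen down
RT 90: heading 45 -> 315
PU: pen up
PD: pen down
Final: pos=(35.163,35.163), heading=315, 5 segment(s) drawn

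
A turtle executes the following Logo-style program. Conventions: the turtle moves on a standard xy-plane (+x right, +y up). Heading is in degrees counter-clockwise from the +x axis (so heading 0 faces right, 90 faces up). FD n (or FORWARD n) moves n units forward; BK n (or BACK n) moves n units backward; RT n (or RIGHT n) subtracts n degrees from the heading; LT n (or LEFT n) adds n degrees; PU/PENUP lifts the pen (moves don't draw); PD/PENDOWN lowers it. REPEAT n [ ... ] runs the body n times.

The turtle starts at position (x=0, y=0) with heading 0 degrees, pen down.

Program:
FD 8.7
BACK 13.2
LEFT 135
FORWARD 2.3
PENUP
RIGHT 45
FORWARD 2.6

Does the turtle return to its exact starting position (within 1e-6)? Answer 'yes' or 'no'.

Executing turtle program step by step:
Start: pos=(0,0), heading=0, pen down
FD 8.7: (0,0) -> (8.7,0) [heading=0, draw]
BK 13.2: (8.7,0) -> (-4.5,0) [heading=0, draw]
LT 135: heading 0 -> 135
FD 2.3: (-4.5,0) -> (-6.126,1.626) [heading=135, draw]
PU: pen up
RT 45: heading 135 -> 90
FD 2.6: (-6.126,1.626) -> (-6.126,4.226) [heading=90, move]
Final: pos=(-6.126,4.226), heading=90, 3 segment(s) drawn

Start position: (0, 0)
Final position: (-6.126, 4.226)
Distance = 7.443; >= 1e-6 -> NOT closed

Answer: no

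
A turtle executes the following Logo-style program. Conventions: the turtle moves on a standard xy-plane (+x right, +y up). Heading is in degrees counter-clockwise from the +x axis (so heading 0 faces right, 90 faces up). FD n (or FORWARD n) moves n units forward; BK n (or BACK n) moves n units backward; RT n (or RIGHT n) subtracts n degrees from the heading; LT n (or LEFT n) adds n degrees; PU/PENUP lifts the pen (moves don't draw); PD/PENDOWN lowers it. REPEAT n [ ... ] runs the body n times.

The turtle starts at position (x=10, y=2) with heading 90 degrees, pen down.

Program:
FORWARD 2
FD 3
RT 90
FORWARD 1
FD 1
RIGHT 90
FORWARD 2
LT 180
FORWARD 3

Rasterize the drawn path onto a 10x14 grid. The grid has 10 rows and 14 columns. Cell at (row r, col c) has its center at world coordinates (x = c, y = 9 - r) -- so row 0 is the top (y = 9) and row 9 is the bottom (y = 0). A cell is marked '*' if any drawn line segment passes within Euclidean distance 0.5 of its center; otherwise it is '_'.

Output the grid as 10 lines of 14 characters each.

Segment 0: (10,2) -> (10,4)
Segment 1: (10,4) -> (10,7)
Segment 2: (10,7) -> (11,7)
Segment 3: (11,7) -> (12,7)
Segment 4: (12,7) -> (12,5)
Segment 5: (12,5) -> (12,8)

Answer: ______________
____________*_
__________***_
__________*_*_
__________*_*_
__________*___
__________*___
__________*___
______________
______________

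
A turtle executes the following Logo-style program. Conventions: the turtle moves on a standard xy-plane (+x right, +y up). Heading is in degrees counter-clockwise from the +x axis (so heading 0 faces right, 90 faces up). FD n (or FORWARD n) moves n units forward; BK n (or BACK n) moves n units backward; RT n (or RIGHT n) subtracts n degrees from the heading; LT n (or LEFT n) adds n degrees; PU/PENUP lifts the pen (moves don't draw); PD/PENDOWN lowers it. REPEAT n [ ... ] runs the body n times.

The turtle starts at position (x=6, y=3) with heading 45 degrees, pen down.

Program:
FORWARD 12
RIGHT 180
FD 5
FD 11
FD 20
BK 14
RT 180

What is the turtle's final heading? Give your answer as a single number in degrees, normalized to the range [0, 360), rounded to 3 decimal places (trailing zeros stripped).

Executing turtle program step by step:
Start: pos=(6,3), heading=45, pen down
FD 12: (6,3) -> (14.485,11.485) [heading=45, draw]
RT 180: heading 45 -> 225
FD 5: (14.485,11.485) -> (10.95,7.95) [heading=225, draw]
FD 11: (10.95,7.95) -> (3.172,0.172) [heading=225, draw]
FD 20: (3.172,0.172) -> (-10.971,-13.971) [heading=225, draw]
BK 14: (-10.971,-13.971) -> (-1.071,-4.071) [heading=225, draw]
RT 180: heading 225 -> 45
Final: pos=(-1.071,-4.071), heading=45, 5 segment(s) drawn

Answer: 45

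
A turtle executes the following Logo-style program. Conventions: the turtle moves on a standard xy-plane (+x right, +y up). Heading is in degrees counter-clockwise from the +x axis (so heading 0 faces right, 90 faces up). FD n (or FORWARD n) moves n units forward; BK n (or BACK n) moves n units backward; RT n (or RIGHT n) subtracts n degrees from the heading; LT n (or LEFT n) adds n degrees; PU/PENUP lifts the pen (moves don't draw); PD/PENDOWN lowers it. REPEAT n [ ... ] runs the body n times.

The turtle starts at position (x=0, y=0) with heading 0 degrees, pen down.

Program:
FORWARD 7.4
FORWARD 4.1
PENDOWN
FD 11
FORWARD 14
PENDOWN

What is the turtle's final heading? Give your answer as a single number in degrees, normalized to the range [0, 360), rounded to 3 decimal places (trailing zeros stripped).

Answer: 0

Derivation:
Executing turtle program step by step:
Start: pos=(0,0), heading=0, pen down
FD 7.4: (0,0) -> (7.4,0) [heading=0, draw]
FD 4.1: (7.4,0) -> (11.5,0) [heading=0, draw]
PD: pen down
FD 11: (11.5,0) -> (22.5,0) [heading=0, draw]
FD 14: (22.5,0) -> (36.5,0) [heading=0, draw]
PD: pen down
Final: pos=(36.5,0), heading=0, 4 segment(s) drawn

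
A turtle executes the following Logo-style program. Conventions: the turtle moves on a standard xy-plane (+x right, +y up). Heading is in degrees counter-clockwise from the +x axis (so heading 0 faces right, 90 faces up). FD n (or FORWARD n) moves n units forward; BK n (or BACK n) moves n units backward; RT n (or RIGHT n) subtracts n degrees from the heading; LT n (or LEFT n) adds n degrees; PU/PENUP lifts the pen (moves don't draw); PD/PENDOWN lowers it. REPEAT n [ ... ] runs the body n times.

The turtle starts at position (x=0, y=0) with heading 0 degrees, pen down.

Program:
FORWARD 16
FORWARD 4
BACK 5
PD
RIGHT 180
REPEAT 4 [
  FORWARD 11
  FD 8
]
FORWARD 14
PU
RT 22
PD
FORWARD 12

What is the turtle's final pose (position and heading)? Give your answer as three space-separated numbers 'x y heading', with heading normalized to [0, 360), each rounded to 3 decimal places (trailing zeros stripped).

Executing turtle program step by step:
Start: pos=(0,0), heading=0, pen down
FD 16: (0,0) -> (16,0) [heading=0, draw]
FD 4: (16,0) -> (20,0) [heading=0, draw]
BK 5: (20,0) -> (15,0) [heading=0, draw]
PD: pen down
RT 180: heading 0 -> 180
REPEAT 4 [
  -- iteration 1/4 --
  FD 11: (15,0) -> (4,0) [heading=180, draw]
  FD 8: (4,0) -> (-4,0) [heading=180, draw]
  -- iteration 2/4 --
  FD 11: (-4,0) -> (-15,0) [heading=180, draw]
  FD 8: (-15,0) -> (-23,0) [heading=180, draw]
  -- iteration 3/4 --
  FD 11: (-23,0) -> (-34,0) [heading=180, draw]
  FD 8: (-34,0) -> (-42,0) [heading=180, draw]
  -- iteration 4/4 --
  FD 11: (-42,0) -> (-53,0) [heading=180, draw]
  FD 8: (-53,0) -> (-61,0) [heading=180, draw]
]
FD 14: (-61,0) -> (-75,0) [heading=180, draw]
PU: pen up
RT 22: heading 180 -> 158
PD: pen down
FD 12: (-75,0) -> (-86.126,4.495) [heading=158, draw]
Final: pos=(-86.126,4.495), heading=158, 13 segment(s) drawn

Answer: -86.126 4.495 158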